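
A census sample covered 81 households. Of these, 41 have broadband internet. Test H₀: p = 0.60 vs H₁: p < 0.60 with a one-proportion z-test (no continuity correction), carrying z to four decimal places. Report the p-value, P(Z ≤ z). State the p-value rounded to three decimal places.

The sample proportion is 41/81 = 0.50617.
Null standard error: √(0.60·0.40/81) = √0.002962963 = 0.054433.
Test statistic (full precision, shown to 4 dp): z = (41/81 − 0.60)/SE₀ ≈ -1.7237.
From the standard normal, P(Z ≤ z) = 0.042.

p-value = 0.042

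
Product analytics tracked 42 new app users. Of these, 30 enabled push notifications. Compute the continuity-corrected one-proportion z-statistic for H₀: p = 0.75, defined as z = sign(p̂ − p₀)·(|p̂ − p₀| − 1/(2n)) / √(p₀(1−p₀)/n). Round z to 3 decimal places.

z = -0.356

p̂ = 30/42 = 0.71429. p̂ − p₀ = -0.035714.
1/(2n) = 0.011905.
Corrected numerator: |-0.035714| − 0.011905 = 0.023809.
Under H₀, SE = √(p₀(1−p₀)/n) = √(0.75·0.25/42) = √0.004464286 = 0.066815.
z = −0.023809/0.066815 = -0.356.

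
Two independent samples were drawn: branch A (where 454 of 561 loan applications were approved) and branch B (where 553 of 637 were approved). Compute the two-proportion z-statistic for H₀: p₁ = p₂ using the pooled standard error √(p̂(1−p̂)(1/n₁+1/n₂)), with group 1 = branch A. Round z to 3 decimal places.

Sample proportions: p̂₁ = 454/561 = 0.80927 and p̂₂ = 553/637 = 0.86813.
Pooled p̂ = (454+553)/(561+637) = 1007/1198 = 0.84057.
SE = √[p̂(1−p̂)(1/n₁+1/n₂)] = √[0.84057·0.15943·(1/561+1/637)] ≈ 0.021196.
z = (p̂₁ − p̂₂)/SE = (0.80927 − 0.86813)/0.021196 = -0.05886/0.021196 = -2.777.

z = -2.777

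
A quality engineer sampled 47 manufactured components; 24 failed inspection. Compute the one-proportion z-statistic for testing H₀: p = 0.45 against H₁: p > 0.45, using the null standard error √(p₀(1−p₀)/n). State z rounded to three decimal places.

z = 0.836

Sample proportion p̂ = 24/47 = 0.51064.
Null standard error: √(0.45·0.55/47) = √0.005265957 = 0.072567.
z = (p̂ − p₀)/SE = (0.51064 − 0.45)/0.072567 = 0.836.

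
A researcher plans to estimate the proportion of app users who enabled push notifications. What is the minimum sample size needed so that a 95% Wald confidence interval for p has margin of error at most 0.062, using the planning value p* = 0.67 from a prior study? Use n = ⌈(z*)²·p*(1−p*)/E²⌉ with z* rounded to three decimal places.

The 95% critical value is z* = 1.960.
p*(1−p*) = 0.2211.
Required n before rounding: 3.841600 × 0.2211 / 0.062² = 220.962.
Rounding up, n = 221.

n = 221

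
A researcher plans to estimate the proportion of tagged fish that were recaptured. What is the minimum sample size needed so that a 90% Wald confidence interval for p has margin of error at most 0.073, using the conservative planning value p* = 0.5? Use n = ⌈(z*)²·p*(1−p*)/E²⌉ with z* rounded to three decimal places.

n = 127

The 90% critical value is z* = 1.645.
p*(1−p*) = 0.2500.
Required n before rounding: 2.706025 × 0.2500 / 0.073² = 126.948.
Rounding up, n = 127.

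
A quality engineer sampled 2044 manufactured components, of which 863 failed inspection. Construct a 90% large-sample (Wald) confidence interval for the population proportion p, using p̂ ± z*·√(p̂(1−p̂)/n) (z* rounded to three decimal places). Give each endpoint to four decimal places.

Sample proportion p̂ = 863/2044 = 0.42221.
Standard error of p̂: √(0.243949/2044) = √0.000119349 = 0.010925.
z* = 1.645 at the 90% level.
Margin of error: 1.645 × 0.010925 = 0.01797.
CI: 0.42221 ± 0.01797 = (0.4042, 0.4402).

(0.4042, 0.4402)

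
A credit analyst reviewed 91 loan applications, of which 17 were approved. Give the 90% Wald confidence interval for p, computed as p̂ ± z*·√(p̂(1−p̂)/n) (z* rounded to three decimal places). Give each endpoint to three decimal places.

(0.120, 0.254)

The sample proportion is 17/91 = 0.18681.
Standard error of p̂: √(0.151914/91) = √0.001669385 = 0.040858.
z* = 1.645 at the 90% level.
Margin of error: 1.645 × 0.040858 = 0.06721.
So the interval runs from 0.120 to 0.254.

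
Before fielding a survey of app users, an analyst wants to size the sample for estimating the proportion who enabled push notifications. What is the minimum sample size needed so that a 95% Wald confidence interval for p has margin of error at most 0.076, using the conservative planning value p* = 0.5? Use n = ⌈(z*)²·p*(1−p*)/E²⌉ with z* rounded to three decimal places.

n = 167

For 95% confidence, z* = 1.960.
p*(1−p*) = 0.2500.
Required n before rounding: 3.841600 × 0.2500 / 0.076² = 166.274.
Rounding up, n = 167.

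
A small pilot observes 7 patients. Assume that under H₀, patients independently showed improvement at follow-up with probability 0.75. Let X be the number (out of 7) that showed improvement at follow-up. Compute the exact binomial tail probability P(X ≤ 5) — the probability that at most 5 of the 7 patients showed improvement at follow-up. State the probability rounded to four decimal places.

X is binomial with n = 7 and p = 0.75.
P(X ≤ 5) = Σ_{j=0}^{5} C(7,j)·0.75^j·0.25^{7−j}.
= 0.000061 + 0.001282 + 0.011536 + 0.057678 + 0.173035 + 0.311462 = 0.5551.

P = 0.5551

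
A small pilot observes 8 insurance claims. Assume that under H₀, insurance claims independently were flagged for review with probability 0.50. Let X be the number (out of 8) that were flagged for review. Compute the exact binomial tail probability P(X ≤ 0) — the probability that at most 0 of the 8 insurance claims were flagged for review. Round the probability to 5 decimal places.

X ~ Binomial(n=8, p=0.50).
P(X ≤ 0) = C(8,0)·0.50^0·0.50^8.
= 0.003906 = 0.00391.

P = 0.00391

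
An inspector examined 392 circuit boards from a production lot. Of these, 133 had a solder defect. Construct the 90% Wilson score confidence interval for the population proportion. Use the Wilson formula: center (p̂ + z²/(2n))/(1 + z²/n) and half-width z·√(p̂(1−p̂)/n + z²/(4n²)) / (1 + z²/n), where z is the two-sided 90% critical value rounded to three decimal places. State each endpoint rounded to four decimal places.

p̂ = 133/392 = 0.33929; z = 1.645, so z² = 2.706025.
Denominator 1 + z²/n = 1 + 2.706025/392 = 1.006903.
Center = (0.33929 + 0.003452)/1.006903 = 0.34039.
Radicand: p̂(1−p̂)/n + z²/(4n²) = 0.000571865 + 0.000004403 = 0.000576268.
Half-width = 1.645·√0.000576268/1.006903 = 0.03922.
CI: 0.34039 ± 0.03922 = (0.3012, 0.3796).

(0.3012, 0.3796)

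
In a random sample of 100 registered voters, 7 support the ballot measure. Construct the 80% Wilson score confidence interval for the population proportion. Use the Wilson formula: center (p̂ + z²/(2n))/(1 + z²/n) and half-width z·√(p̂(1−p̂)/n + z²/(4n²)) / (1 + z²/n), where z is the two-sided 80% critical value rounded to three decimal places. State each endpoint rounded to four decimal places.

(0.0438, 0.1101)

Here p̂ = 7/100 = 0.07000 and z = 1.282 (z² = 1.643524).
Denominator 1 + z²/n = 1 + 1.643524/100 = 1.016435.
Adjusted center: (0.07000 + z²/(2n))/1.016435 = 0.07695.
Radicand: p̂(1−p̂)/n + z²/(4n²) = 0.000651000 + 0.000041088 = 0.000692088.
Half-width = 1.282·√0.000692088/1.016435 = 0.03318.
Interval: 0.07695 ± 0.03318 → (0.0438, 0.1101).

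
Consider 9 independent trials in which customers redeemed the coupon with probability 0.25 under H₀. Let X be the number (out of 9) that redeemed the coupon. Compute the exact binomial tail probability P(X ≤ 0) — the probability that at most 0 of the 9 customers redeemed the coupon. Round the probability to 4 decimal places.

P = 0.0751

X ~ Binomial(n=9, p=0.25).
P(X ≤ 0) = C(9,0)·0.25^0·0.75^9.
= 0.075085 = 0.0751.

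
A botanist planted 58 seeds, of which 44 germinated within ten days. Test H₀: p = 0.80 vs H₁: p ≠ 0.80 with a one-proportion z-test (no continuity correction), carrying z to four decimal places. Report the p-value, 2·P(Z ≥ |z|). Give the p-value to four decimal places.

Sample proportion p̂ = 44/58 = 0.75862.
Under H₀, SE = √(p₀(1−p₀)/n) = √(0.80·0.20/58) = √0.002758621 = 0.052523.
Test statistic (full precision, shown to 4 dp): z = (44/58 − 0.80)/SE₀ ≈ -0.7878.
p-value = 2·P(Z ≥ |z|) with z = -0.7878 → 0.4308.

p-value = 0.4308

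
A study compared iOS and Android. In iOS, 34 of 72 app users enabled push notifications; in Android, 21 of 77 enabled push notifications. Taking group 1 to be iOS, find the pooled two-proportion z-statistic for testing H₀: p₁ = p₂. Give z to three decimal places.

p̂₁ = 34/72 = 0.47222, p̂₂ = 21/77 = 0.27273.
Pooling: p̂ = 55/149 = 0.36913.
SE = √[p̂(1−p̂)(1/n₁+1/n₂)] = √[0.36913·0.63087·(1/72+1/77)] ≈ 0.079112.
z = (p̂₁ − p̂₂)/SE = (0.47222 − 0.27273)/0.079112 = 0.19949/0.079112 = 2.522.

z = 2.522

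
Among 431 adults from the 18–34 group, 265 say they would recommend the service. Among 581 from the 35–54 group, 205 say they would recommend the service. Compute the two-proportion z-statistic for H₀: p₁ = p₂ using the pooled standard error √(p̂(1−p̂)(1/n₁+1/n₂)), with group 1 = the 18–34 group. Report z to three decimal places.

p̂₁ = 265/431 = 0.61485, p̂₂ = 205/581 = 0.35284.
Pooled p̂ = (265+205)/(431+581) = 470/1012 = 0.46443.
SE = √[p̂(1−p̂)(1/n₁+1/n₂)] = √[0.46443·0.53557·(1/431+1/581)] ≈ 0.031705.
z = 0.26201/0.031705 = 8.264.

z = 8.264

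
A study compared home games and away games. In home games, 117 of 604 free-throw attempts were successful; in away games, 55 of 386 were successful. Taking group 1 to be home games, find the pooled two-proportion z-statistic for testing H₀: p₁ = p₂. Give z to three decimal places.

p̂₁ = 117/604 = 0.19371, p̂₂ = 55/386 = 0.14249.
Pooling: p̂ = 172/990 = 0.17374.
SE = √[p̂(1−p̂)(1/n₁+1/n₂)] = √[0.17374·0.82626·(1/604+1/386)] ≈ 0.024689.
z = 0.05122/0.024689 = 2.075.

z = 2.075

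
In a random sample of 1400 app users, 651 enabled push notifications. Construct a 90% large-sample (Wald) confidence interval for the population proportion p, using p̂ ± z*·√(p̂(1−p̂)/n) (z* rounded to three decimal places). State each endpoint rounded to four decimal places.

(0.4431, 0.4869)

p̂ = 651/1400 = 0.46500.
Standard error of p̂: √(0.248775/1400) = √0.000177696 = 0.013330.
z* = 1.645 at the 90% level.
Margin of error: 1.645 × 0.013330 = 0.02193.
So the interval runs from 0.4431 to 0.4869.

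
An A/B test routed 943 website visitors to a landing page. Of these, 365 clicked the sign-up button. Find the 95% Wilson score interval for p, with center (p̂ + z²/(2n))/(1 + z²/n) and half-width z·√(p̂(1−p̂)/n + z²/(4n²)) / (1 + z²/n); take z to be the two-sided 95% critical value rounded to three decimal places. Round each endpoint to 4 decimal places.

(0.3565, 0.4185)

Here p̂ = 365/943 = 0.38706 and z = 1.960 (z² = 3.841600).
1 + z²/n = 1.004074.
Center = (0.38706 + 0.002037)/1.004074 = 0.38752.
Radicand: p̂(1−p̂)/n + z²/(4n²) = 0.000251586 + 0.000001080 = 0.000252666.
Half-width = 1.960·√0.000252666/1.004074 = 0.03103.
So the interval runs from 0.3565 to 0.4185.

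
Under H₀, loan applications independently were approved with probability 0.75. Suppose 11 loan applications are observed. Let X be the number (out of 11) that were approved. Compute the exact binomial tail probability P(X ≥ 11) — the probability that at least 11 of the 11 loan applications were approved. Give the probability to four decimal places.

P = 0.0422

X ~ Binomial(n=11, p=0.75).
P(X ≥ 11) = C(11,11)·0.75^11·0.25^0.
= 0.042235 = 0.0422.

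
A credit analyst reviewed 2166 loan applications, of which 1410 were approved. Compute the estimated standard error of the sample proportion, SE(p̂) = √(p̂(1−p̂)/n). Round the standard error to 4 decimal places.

SE = 0.0102

The sample proportion is 1410/2166 = 0.65097.
p̂(1−p̂) = 0.65097·0.34903 = 0.227208.
SE = √(0.227208/2166) = √0.000104898 = 0.0102.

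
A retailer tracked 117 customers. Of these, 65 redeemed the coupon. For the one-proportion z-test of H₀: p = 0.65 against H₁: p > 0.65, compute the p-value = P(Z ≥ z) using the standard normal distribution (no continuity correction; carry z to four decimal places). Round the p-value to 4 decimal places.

With x = 65 successes in n = 117, p̂ = 0.55556.
SE₀ = √(0.65·0.35/117) = 0.044096.
z = (p̂ − p₀)/SE = (65/117 − 0.65)/0.044096 ≈ -2.1418.
p-value = P(Z ≥ z) with z = -2.1418 → 0.9839.

p-value = 0.9839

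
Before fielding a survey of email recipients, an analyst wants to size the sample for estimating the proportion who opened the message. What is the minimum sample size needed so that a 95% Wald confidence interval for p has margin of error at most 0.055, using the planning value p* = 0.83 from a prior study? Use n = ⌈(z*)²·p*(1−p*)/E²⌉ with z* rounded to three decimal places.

n = 180

For 95% confidence, z* = 1.960.
p*(1−p*) = 0.83·0.17 = 0.1411.
Required n before rounding: 3.841600 × 0.1411 / 0.055² = 179.190.
Rounding up, n = 180.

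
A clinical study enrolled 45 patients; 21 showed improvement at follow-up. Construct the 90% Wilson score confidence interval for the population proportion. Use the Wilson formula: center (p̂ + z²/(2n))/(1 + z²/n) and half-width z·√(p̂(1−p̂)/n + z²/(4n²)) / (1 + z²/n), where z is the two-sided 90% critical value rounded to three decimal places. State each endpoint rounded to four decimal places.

(0.3497, 0.5874)

Here p̂ = 21/45 = 0.46667 and z = 1.645 (z² = 2.706025).
1 + z²/n = 1.060134.
Adjusted center: (0.46667 + z²/(2n))/1.060134 = 0.46856.
Radicand: p̂(1−p̂)/n + z²/(4n²) = 0.005530864 + 0.000334077 = 0.005864941.
Half-width = z·√(radicand)/denom = 1.645·0.076583/1.060134 = 0.11883.
So the interval runs from 0.3497 to 0.5874.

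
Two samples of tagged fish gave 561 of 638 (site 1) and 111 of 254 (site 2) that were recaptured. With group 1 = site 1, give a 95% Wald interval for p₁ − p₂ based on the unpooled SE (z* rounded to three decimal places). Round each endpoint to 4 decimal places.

(0.3763, 0.5083)

p̂₁ = 561/638 = 0.87931, p̂₂ = 111/254 = 0.43701; p̂₁ − p̂₂ = 0.44230.
SE = √(0.000166338 + 0.000968630) = √0.001134968 = 0.033689.
z* = 1.960 at the 95% level. Margin of error = 0.06603.
CI: 0.44230 ± 0.06603 = (0.3763, 0.5083).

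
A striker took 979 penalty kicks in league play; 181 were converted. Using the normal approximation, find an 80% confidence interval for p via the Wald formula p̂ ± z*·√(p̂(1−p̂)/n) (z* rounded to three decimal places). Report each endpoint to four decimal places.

The sample proportion is 181/979 = 0.18488.
SE(p̂) = √(0.18488·0.81512/979) = 0.012407.
The 80% critical value is z* = 1.282.
Margin = 1.282·0.012407 = 0.01591.
CI: 0.18488 ± 0.01591 = (0.1690, 0.2008).

(0.1690, 0.2008)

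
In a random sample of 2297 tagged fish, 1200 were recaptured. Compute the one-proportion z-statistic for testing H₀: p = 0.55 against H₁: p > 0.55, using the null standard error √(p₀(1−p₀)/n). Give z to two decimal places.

z = -2.66

The sample proportion is 1200/2297 = 0.52242.
Null standard error: √(0.55·0.45/2297) = √0.000107749 = 0.010380.
z = (0.52242 − 0.55)/0.010380 = -0.02758/0.010380 = -2.66.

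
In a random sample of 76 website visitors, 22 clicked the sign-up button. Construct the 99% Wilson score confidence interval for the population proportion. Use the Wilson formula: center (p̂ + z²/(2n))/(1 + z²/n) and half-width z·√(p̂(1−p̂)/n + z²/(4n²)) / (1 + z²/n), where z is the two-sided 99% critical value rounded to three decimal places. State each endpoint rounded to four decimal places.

Here p̂ = 22/76 = 0.28947 and z = 2.576 (z² = 6.635776).
1 + z²/n = 1.087313.
Center = (0.28947 + 0.043656)/1.087313 = 0.30638.
Radicand: p̂(1−p̂)/n + z²/(4n²) = 0.002706298 + 0.000287213 = 0.002993511.
Half-width = z·√(radicand)/denom = 2.576·0.054713/1.087313 = 0.12962.
Interval: 0.30638 ± 0.12962 → (0.1768, 0.4360).

(0.1768, 0.4360)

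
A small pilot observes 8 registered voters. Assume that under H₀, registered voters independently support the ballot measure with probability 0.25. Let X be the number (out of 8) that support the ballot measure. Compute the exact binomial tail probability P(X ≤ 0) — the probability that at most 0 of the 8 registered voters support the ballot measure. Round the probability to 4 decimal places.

X ~ Binomial(n=8, p=0.25).
P(X ≤ 0) = C(8,0)·0.25^0·0.75^8.
= 0.100113 = 0.1001.

P = 0.1001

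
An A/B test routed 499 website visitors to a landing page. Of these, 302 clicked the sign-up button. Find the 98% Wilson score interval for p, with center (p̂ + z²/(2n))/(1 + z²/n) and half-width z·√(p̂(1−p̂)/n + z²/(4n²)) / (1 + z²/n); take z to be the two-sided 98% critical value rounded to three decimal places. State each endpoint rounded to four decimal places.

(0.5534, 0.6547)

Here p̂ = 302/499 = 0.60521 and z = 2.326 (z² = 5.410276).
Denominator 1 + z²/n = 1 + 5.410276/499 = 1.010842.
Adjusted center: (0.60521 + z²/(2n))/1.010842 = 0.60408.
Radicand: p̂(1−p̂)/n + z²/(4n²) = 0.000478819 + 0.000005432 = 0.000484251.
Half-width = 2.326·√0.000484251/1.010842 = 0.05064.
Interval: 0.60408 ± 0.05064 → (0.5534, 0.6547).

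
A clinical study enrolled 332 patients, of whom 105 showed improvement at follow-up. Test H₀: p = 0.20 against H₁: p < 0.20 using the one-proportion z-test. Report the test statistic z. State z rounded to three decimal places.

z = 5.296

Sample proportion p̂ = 105/332 = 0.31627.
Null standard error: √(0.20·0.80/332) = √0.000481928 = 0.021953.
z = (0.31627 − 0.20)/0.021953 = 0.11627/0.021953 = 5.296.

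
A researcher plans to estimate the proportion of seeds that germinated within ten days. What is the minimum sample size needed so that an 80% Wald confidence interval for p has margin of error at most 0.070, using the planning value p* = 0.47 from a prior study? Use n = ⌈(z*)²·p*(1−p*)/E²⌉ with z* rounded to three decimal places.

z* = 1.282 at the 80% level.
p*(1−p*) = 0.47·0.53 = 0.2491.
(z*)²·p*(1−p*)/E² = 1.643524·0.2491/0.004900 = 83.551.
⌈83.551⌉ = 84.

n = 84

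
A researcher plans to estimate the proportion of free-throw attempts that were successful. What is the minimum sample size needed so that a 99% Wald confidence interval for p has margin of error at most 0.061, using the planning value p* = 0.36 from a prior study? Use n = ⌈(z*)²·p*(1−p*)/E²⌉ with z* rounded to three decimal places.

The 99% critical value is z* = 2.576.
p*(1−p*) = 0.2304.
Required n before rounding: 6.635776 × 0.2304 / 0.061² = 410.880.
⌈410.880⌉ = 411.

n = 411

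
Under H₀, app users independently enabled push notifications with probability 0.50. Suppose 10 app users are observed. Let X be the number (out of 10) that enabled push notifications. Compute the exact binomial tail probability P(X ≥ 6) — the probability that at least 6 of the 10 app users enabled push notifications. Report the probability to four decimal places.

P = 0.3770

X is binomial with n = 10 and p = 0.50.
P(X ≥ 6) = Σ_{j=6}^{10} C(10,j)·0.50^j·0.50^{10−j}.
= 0.205078 + 0.117188 + 0.043945 + 0.009766 + 0.000977 = 0.3770.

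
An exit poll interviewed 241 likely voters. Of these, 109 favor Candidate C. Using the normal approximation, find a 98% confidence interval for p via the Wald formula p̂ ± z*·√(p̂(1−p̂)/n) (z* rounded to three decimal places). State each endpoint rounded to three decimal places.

(0.378, 0.527)

p̂ = 109/241 = 0.45228.
SE = √(p̂(1−p̂)/n) = √(0.247723/241) = 0.032061.
z* = 2.326 at the 98% level.
Margin = 2.326·0.032061 = 0.07457.
Interval: 0.45228 ± 0.07457 → (0.378, 0.527).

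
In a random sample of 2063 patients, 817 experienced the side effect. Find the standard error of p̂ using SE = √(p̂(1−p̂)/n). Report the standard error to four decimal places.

SE = 0.0108

Sample proportion p̂ = 817/2063 = 0.39603.
p̂(1−p̂) = 0.39603·0.60397 = 0.239190.
Dividing by n and taking the root: √0.000115943 = 0.0108.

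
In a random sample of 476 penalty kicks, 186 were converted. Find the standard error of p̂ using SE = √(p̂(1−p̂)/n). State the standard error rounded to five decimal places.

SE = 0.02236

With x = 186 successes in n = 476, p̂ = 0.39076.
p̂(1−p̂) = 0.39076·0.60924 = 0.238067.
SE = √(0.238067/476) = 0.02236.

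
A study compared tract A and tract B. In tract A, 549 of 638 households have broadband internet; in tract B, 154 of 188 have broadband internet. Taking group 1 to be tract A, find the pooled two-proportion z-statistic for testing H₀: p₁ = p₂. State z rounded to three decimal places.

p̂₁ = 549/638 = 0.86050, p̂₂ = 154/188 = 0.81915.
Pooling: p̂ = 703/826 = 0.85109.
SE = √[p̂(1−p̂)(1/n₁+1/n₂)] = √[0.85109·0.14891·(1/638+1/188)] ≈ 0.029543.
z = 0.04135/0.029543 = 1.400.

z = 1.400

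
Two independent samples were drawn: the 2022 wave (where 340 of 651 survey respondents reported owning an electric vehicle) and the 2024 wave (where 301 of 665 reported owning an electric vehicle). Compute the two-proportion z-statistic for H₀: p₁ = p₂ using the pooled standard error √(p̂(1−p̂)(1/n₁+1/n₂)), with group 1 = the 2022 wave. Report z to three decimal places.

z = 2.527

Sample proportions: p̂₁ = 340/651 = 0.52227 and p̂₂ = 301/665 = 0.45263.
Pooling: p̂ = 641/1316 = 0.48708.
Pooled SE = √[0.2498331·0.00303986] ≈ 0.027558.
z = (p̂₁ − p̂₂)/SE = (0.52227 − 0.45263)/0.027558 = 0.06964/0.027558 = 2.527.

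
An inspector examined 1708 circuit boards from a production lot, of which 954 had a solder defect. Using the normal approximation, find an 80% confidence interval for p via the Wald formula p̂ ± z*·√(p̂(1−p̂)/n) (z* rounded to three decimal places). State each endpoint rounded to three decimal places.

With x = 954 successes in n = 1708, p̂ = 0.55855.
SE(p̂) = √(0.55855·0.44145/1708) = 0.012015.
For 80% confidence, z* = 1.282.
Margin of error: 1.282 × 0.012015 = 0.01540.
So the interval runs from 0.543 to 0.574.

(0.543, 0.574)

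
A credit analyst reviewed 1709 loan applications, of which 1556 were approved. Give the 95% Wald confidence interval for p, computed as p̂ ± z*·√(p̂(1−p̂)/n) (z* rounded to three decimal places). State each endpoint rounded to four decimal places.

Sample proportion p̂ = 1556/1709 = 0.91047.
SE(p̂) = √(0.91047·0.08953/1709) = 0.006906.
The 95% critical value is z* = 1.960.
Margin = 1.960·0.006906 = 0.01354.
Interval: 0.91047 ± 0.01354 → (0.8969, 0.9240).

(0.8969, 0.9240)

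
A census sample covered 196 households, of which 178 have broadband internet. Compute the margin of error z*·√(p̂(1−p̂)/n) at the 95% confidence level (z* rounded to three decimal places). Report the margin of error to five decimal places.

The sample proportion is 178/196 = 0.90816.
SE = √(p̂(1−p̂)/n) = √(0.083403/196) = 0.020628.
For 95% confidence, z* = 1.960.
Margin of error = z*·SE = 1.960 × 0.020628 = 0.04043.

ME = 0.04043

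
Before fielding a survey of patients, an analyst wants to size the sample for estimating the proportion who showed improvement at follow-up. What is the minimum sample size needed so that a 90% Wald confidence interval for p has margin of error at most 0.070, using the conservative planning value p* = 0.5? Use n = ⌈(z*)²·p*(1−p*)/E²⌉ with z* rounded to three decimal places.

For 90% confidence, z* = 1.645.
p*(1−p*) = 0.50·0.50 = 0.2500.
(z*)²·p*(1−p*)/E² = 2.706025·0.2500/0.004900 = 138.062.
Rounding up, n = 139.

n = 139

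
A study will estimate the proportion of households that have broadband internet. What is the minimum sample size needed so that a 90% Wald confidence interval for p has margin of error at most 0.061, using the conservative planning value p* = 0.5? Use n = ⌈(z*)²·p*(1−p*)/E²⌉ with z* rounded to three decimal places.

n = 182

For 90% confidence, z* = 1.645.
p*(1−p*) = 0.2500.
(z*)²·p*(1−p*)/E² = 2.706025·0.2500/0.003721 = 181.808.
⌈181.808⌉ = 182.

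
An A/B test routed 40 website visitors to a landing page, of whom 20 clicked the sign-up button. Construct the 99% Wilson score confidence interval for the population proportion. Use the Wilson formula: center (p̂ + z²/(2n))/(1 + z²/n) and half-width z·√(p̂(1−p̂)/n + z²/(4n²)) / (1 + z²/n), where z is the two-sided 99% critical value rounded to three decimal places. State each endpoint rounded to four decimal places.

(0.3114, 0.6886)

p̂ = 20/40 = 0.50000; z = 2.576, so z² = 6.635776.
Denominator 1 + z²/n = 1 + 6.635776/40 = 1.165894.
Adjusted center: (0.50000 + z²/(2n))/1.165894 = 0.50000.
Radicand: p̂(1−p̂)/n + z²/(4n²) = 0.006250000 + 0.001036840 = 0.007286840.
Half-width = 2.576·√0.007286840/1.165894 = 0.18861.
So the interval runs from 0.3114 to 0.6886.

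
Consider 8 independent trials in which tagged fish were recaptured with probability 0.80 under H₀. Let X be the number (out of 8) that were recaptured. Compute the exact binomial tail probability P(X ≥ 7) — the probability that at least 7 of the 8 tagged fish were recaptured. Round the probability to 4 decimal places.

P = 0.5033

X ~ Binomial(n=8, p=0.80).
P(X ≥ 7) = C(8,7)·0.80^7·0.20^1 + C(8,8)·0.80^8·0.20^0.
= 0.335544 + 0.167772 = 0.5033.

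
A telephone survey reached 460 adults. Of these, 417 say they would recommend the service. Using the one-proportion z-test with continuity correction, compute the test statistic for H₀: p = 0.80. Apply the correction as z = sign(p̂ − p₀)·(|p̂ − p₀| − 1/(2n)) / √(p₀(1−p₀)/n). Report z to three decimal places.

z = 5.653

Sample proportion p̂ = 417/460 = 0.90652. p̂ − p₀ = 0.106522.
Continuity correction 1/(2n) = 1/920 = 0.001087.
Corrected numerator: |0.106522| − 0.001087 = 0.105435.
Null standard error: √(0.80·0.20/460) = √0.000347826 = 0.018650.
z = (+)0.105435/0.018650 = 5.653.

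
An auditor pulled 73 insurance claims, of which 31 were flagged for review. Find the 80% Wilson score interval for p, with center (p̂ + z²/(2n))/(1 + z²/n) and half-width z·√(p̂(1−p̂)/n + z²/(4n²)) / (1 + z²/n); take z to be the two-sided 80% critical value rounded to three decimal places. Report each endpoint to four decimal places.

(0.3530, 0.4997)

Here p̂ = 31/73 = 0.42466 and z = 1.282 (z² = 1.643524).
1 + z²/n = 1.022514.
Adjusted center: (0.42466 + z²/(2n))/1.022514 = 0.42632.
Radicand: p̂(1−p̂)/n + z²/(4n²) = 0.003346897 + 0.000077103 = 0.003424000.
Half-width = 1.282·√0.003424000/1.022514 = 0.07336.
So the interval runs from 0.3530 to 0.4997.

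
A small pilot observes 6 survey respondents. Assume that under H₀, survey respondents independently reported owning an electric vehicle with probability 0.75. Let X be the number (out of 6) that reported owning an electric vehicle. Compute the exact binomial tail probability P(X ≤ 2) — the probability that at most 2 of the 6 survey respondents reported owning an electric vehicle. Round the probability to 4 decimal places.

X is binomial with n = 6 and p = 0.75.
P(X ≤ 2) = C(6,0)·0.75^0·0.25^6 + C(6,1)·0.75^1·0.25^5 + C(6,2)·0.75^2·0.25^4.
= 0.000244 + 0.004395 + 0.032959 = 0.0376.

P = 0.0376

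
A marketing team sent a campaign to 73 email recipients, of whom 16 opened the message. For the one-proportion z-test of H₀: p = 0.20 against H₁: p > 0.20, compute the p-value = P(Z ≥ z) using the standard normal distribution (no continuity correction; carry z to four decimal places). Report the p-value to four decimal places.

Sample proportion p̂ = 16/73 = 0.21918.
SE₀ = √(0.20·0.80/73) = 0.046816.
Test statistic (full precision, shown to 4 dp): z = (16/73 − 0.20)/SE₀ ≈ 0.4096.
From the standard normal, P(Z ≥ z) = 0.3410.

p-value = 0.3410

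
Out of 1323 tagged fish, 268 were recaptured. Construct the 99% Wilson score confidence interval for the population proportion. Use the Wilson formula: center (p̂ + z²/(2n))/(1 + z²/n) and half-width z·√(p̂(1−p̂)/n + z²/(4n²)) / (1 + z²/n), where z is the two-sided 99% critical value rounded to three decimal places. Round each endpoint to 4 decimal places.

p̂ = 268/1323 = 0.20257; z = 2.576, so z² = 6.635776.
1 + z²/n = 1.005016.
Center = (0.20257 + 0.002508)/1.005016 = 0.20405.
Radicand: p̂(1−p̂)/n + z²/(4n²) = 0.000122098 + 0.000000948 = 0.000123046.
Half-width = 2.576·√0.000123046/1.005016 = 0.02843.
CI: 0.20405 ± 0.02843 = (0.1756, 0.2325).

(0.1756, 0.2325)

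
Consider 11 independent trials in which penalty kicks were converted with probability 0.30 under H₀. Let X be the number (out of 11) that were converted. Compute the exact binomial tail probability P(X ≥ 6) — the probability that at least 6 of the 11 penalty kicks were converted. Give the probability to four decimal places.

X ~ Binomial(n=11, p=0.30).
P(X ≥ 6) = Σ_{j=6}^{11} C(11,j)·0.30^j·0.70^{11−j}.
= 0.056606 + 0.017328 + 0.003713 + 0.000530 + 0.000045 + 0.000002 = 0.0782.

P = 0.0782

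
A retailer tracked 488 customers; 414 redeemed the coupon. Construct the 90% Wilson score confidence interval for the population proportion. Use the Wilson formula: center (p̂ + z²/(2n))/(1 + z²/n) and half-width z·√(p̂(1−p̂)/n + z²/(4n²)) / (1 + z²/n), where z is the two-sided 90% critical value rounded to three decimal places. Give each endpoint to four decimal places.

(0.8197, 0.8731)

p̂ = 414/488 = 0.84836; z = 1.645, so z² = 2.706025.
1 + z²/n = 1.005545.
Adjusted center: (0.84836 + z²/(2n))/1.005545 = 0.84644.
Radicand: p̂(1−p̂)/n + z²/(4n²) = 0.000263617 + 0.000002841 = 0.000266458.
Half-width = 1.645·√0.000266458/1.005545 = 0.02670.
So the interval runs from 0.8197 to 0.8731.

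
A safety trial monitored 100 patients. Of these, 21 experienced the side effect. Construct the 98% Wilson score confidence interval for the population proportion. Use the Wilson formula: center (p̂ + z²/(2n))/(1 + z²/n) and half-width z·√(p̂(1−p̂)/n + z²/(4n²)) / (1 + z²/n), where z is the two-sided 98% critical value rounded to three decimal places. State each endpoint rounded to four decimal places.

p̂ = 21/100 = 0.21000; z = 2.326, so z² = 5.410276.
1 + z²/n = 1.054103.
Center = (0.21000 + 0.027051)/1.054103 = 0.22488.
Radicand: p̂(1−p̂)/n + z²/(4n²) = 0.001659000 + 0.000135257 = 0.001794257.
Half-width = z·√(radicand)/denom = 2.326·0.042359/1.054103 = 0.09347.
So the interval runs from 0.1314 to 0.3184.

(0.1314, 0.3184)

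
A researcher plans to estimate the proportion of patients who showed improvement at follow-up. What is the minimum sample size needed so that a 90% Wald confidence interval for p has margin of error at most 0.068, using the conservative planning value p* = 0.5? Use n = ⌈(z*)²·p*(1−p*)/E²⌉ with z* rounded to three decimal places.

z* = 1.645 at the 90% level.
p*(1−p*) = 0.50·0.50 = 0.2500.
(z*)²·p*(1−p*)/E² = 2.706025·0.2500/0.004624 = 146.303.
Rounding up, n = 147.

n = 147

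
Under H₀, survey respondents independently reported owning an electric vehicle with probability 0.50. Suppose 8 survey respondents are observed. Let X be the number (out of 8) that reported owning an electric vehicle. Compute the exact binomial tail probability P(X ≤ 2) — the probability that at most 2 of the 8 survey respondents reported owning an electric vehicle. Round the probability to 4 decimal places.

X is binomial with n = 8 and p = 0.50.
P(X ≤ 2) = C(8,0)·0.50^0·0.50^8 + C(8,1)·0.50^1·0.50^7 + C(8,2)·0.50^2·0.50^6.
= 0.003906 + 0.031250 + 0.109375 = 0.1445.

P = 0.1445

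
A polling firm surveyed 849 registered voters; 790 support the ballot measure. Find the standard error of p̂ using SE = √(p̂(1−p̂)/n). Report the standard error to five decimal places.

SE = 0.00873

Sample proportion p̂ = 790/849 = 0.93051.
p̂(1−p̂) = 0.064661.
SE = √(0.064661/849) = √0.000076161 = 0.00873.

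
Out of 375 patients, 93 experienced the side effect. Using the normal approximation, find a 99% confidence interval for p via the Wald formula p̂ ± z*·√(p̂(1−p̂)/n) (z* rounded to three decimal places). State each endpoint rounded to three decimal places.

p̂ = 93/375 = 0.24800.
SE = √(p̂(1−p̂)/n) = √(0.186496/375) = 0.022301.
The 99% critical value is z* = 2.576.
Margin of error: 2.576 × 0.022301 = 0.05745.
So the interval runs from 0.191 to 0.305.

(0.191, 0.305)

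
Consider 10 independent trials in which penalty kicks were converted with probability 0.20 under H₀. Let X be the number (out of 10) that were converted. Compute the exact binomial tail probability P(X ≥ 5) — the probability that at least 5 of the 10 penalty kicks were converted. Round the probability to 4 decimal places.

P = 0.0328

X ~ Binomial(n=10, p=0.20).
P(X ≥ 5) = Σ_{j=5}^{10} C(10,j)·0.20^j·0.80^{10−j}.
= 0.026424 + 0.005505 + 0.000786 + 0.000074 + 0.000004 + 0.000000 = 0.0328.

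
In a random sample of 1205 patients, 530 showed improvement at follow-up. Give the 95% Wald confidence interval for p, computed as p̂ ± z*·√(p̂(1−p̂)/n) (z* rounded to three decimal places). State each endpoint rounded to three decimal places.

(0.412, 0.468)

The sample proportion is 530/1205 = 0.43983.
SE(p̂) = √(0.43983·0.56017/1205) = 0.014299.
z* = 1.960 at the 95% level.
Margin of error: 1.960 × 0.014299 = 0.02803.
So the interval runs from 0.412 to 0.468.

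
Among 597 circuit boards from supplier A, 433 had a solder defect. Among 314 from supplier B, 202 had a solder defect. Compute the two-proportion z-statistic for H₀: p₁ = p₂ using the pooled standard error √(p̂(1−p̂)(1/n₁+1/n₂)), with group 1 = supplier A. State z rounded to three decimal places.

p̂₁ = 433/597 = 0.72529, p̂₂ = 202/314 = 0.64331.
Pooling: p̂ = 635/911 = 0.69704.
SE = √[p̂(1−p̂)(1/n₁+1/n₂)] = √[0.69704·0.30296·(1/597+1/314)] ≈ 0.032035.
z = (p̂₁ − p̂₂)/SE = (0.72529 − 0.64331)/0.032035 = 0.08198/0.032035 = 2.559.

z = 2.559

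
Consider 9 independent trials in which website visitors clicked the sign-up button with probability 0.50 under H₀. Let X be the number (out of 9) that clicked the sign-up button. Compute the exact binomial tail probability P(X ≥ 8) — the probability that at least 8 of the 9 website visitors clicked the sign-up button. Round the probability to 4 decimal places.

P = 0.0195

X is binomial with n = 9 and p = 0.50.
P(X ≥ 8) = C(9,8)·0.50^8·0.50^1 + C(9,9)·0.50^9·0.50^0.
= 0.017578 + 0.001953 = 0.0195.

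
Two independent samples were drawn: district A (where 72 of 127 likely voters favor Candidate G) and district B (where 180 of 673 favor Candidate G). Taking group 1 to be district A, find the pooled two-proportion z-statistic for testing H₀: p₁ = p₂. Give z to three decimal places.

p̂₁ = 72/127 = 0.56693, p̂₂ = 180/673 = 0.26746.
Pooling: p̂ = 252/800 = 0.31500.
SE = √[p̂(1−p̂)(1/n₁+1/n₂)] = √[0.31500·0.68500·(1/127+1/673)] ≈ 0.044940.
z = 0.29947/0.044940 = 6.664.

z = 6.664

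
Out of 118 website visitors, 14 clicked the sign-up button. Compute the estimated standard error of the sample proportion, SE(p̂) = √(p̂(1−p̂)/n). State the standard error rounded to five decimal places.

SE = 0.02977

Sample proportion p̂ = 14/118 = 0.11864.
p̂(1−p̂) = 0.104565.
SE = √(0.104565/118) = 0.02977.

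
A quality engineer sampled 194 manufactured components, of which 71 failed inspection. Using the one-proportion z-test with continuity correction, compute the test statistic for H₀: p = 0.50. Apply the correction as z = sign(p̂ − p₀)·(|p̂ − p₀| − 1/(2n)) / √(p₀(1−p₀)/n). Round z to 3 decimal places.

The sample proportion is 71/194 = 0.36598. p̂ − p₀ = -0.134021.
Continuity correction 1/(2n) = 1/388 = 0.002577.
Corrected numerator: |-0.134021| − 0.002577 = 0.131444.
SE₀ = √(0.50·0.50/194) = 0.035898.
z = −0.131444/0.035898 = -3.662.

z = -3.662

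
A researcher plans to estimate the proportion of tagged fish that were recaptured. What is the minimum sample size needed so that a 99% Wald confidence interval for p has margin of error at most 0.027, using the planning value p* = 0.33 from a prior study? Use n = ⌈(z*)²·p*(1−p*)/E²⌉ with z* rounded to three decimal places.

n = 2013

For 99% confidence, z* = 2.576.
p*(1−p*) = 0.2211.
(z*)²·p*(1−p*)/E² = 6.635776·0.2211/0.000729 = 2012.579.
Rounding up, n = 2013.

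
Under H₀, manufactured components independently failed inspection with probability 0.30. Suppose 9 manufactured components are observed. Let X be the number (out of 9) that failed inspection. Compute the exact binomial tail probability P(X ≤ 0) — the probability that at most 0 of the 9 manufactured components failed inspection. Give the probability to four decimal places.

P = 0.0404

X is binomial with n = 9 and p = 0.30.
P(X ≤ 0) = C(9,0)·0.30^0·0.70^9.
= 0.040354 = 0.0404.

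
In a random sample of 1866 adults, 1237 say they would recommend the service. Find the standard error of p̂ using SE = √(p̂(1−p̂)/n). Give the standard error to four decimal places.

SE = 0.0109

Sample proportion p̂ = 1237/1866 = 0.66292.
p̂(1−p̂) = 0.223457.
SE = √(0.223457/1866) = √0.000119752 = 0.0109.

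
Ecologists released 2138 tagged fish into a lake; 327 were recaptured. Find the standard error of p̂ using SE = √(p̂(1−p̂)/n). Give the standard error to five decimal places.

With x = 327 successes in n = 2138, p̂ = 0.15295.
p̂(1−p̂) = 0.129556.
SE = √(0.129556/2138) = √0.000060597 = 0.00778.

SE = 0.00778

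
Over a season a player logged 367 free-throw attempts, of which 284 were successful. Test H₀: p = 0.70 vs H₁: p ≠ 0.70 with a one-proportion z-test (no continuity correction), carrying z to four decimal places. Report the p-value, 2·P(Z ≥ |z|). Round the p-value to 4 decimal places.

p-value = 0.0020

Sample proportion p̂ = 284/367 = 0.77384.
Null standard error: √(0.70·0.30/367) = √0.000572207 = 0.023921.
z = (p̂ − p₀)/SE = (284/367 − 0.70)/0.023921 ≈ 3.0869.
From the standard normal, 2·P(Z ≥ |z|) = 0.0020.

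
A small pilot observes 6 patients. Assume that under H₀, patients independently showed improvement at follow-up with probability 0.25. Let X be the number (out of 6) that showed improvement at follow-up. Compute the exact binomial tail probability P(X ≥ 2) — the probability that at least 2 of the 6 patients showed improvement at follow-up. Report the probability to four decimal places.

X ~ Binomial(n=6, p=0.25).
P(X ≥ 2) = Σ_{j=2}^{6} C(6,j)·0.25^j·0.75^{6−j}.
= 0.296631 + 0.131836 + 0.032959 + 0.004395 + 0.000244 = 0.4661.

P = 0.4661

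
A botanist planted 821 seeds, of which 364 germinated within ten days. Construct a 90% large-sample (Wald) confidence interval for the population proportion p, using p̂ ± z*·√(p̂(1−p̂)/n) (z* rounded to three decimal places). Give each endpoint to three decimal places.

(0.415, 0.472)

p̂ = 364/821 = 0.44336.
SE(p̂) = √(0.44336·0.55664/821) = 0.017338.
For 90% confidence, z* = 1.645.
Margin = 1.645·0.017338 = 0.02852.
Interval: 0.44336 ± 0.02852 → (0.415, 0.472).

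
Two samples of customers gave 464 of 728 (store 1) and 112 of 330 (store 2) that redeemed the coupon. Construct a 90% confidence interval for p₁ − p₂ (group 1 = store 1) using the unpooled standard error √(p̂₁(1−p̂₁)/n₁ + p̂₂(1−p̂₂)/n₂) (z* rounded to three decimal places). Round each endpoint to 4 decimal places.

(0.2460, 0.3499)

p̂₁ = 464/728 = 0.63736, p̂₂ = 112/330 = 0.33939; p̂₁ − p̂₂ = 0.29797.
SE = √(0.000317488 + 0.000679411) = √0.000996899 = 0.031574.
The 90% critical value is z* = 1.645. Margin = 1.645·0.031574 = 0.05194.
So the interval runs from 0.2460 to 0.3499.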